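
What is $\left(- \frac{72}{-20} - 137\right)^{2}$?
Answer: $\frac{444889}{25} \approx 17796.0$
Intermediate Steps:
$\left(- \frac{72}{-20} - 137\right)^{2} = \left(\left(-72\right) \left(- \frac{1}{20}\right) - 137\right)^{2} = \left(\frac{18}{5} - 137\right)^{2} = \left(- \frac{667}{5}\right)^{2} = \frac{444889}{25}$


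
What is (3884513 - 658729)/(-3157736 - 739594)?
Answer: -1612892/1948665 ≈ -0.82769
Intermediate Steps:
(3884513 - 658729)/(-3157736 - 739594) = 3225784/(-3897330) = 3225784*(-1/3897330) = -1612892/1948665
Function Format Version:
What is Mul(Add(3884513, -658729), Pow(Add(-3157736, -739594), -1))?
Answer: Rational(-1612892, 1948665) ≈ -0.82769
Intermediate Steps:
Mul(Add(3884513, -658729), Pow(Add(-3157736, -739594), -1)) = Mul(3225784, Pow(-3897330, -1)) = Mul(3225784, Rational(-1, 3897330)) = Rational(-1612892, 1948665)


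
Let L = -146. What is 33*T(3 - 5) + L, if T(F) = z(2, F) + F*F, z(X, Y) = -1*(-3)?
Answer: 85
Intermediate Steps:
z(X, Y) = 3
T(F) = 3 + F² (T(F) = 3 + F*F = 3 + F²)
33*T(3 - 5) + L = 33*(3 + (3 - 5)²) - 146 = 33*(3 + (-2)²) - 146 = 33*(3 + 4) - 146 = 33*7 - 146 = 231 - 146 = 85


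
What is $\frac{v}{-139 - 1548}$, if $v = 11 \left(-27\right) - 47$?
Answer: $\frac{344}{1687} \approx 0.20391$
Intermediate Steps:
$v = -344$ ($v = -297 - 47 = -344$)
$\frac{v}{-139 - 1548} = - \frac{344}{-139 - 1548} = - \frac{344}{-1687} = \left(-344\right) \left(- \frac{1}{1687}\right) = \frac{344}{1687}$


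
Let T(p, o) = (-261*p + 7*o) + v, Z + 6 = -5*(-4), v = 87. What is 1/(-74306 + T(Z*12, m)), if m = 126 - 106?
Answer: -1/117927 ≈ -8.4798e-6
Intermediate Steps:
m = 20
Z = 14 (Z = -6 - 5*(-4) = -6 + 20 = 14)
T(p, o) = 87 - 261*p + 7*o (T(p, o) = (-261*p + 7*o) + 87 = 87 - 261*p + 7*o)
1/(-74306 + T(Z*12, m)) = 1/(-74306 + (87 - 3654*12 + 7*20)) = 1/(-74306 + (87 - 261*168 + 140)) = 1/(-74306 + (87 - 43848 + 140)) = 1/(-74306 - 43621) = 1/(-117927) = -1/117927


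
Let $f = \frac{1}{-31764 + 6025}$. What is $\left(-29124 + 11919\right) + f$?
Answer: $- \frac{442839496}{25739} \approx -17205.0$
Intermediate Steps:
$f = - \frac{1}{25739}$ ($f = \frac{1}{-25739} = - \frac{1}{25739} \approx -3.8852 \cdot 10^{-5}$)
$\left(-29124 + 11919\right) + f = \left(-29124 + 11919\right) - \frac{1}{25739} = -17205 - \frac{1}{25739} = - \frac{442839496}{25739}$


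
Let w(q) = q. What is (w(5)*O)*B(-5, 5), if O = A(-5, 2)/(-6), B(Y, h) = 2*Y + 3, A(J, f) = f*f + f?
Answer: 35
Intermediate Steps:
A(J, f) = f + f² (A(J, f) = f² + f = f + f²)
B(Y, h) = 3 + 2*Y
O = -1 (O = (2*(1 + 2))/(-6) = (2*3)*(-⅙) = 6*(-⅙) = -1)
(w(5)*O)*B(-5, 5) = (5*(-1))*(3 + 2*(-5)) = -5*(3 - 10) = -5*(-7) = 35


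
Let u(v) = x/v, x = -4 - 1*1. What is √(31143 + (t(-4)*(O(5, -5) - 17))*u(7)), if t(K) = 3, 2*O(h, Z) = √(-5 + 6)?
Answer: √6110958/14 ≈ 176.57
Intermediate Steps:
x = -5 (x = -4 - 1 = -5)
O(h, Z) = ½ (O(h, Z) = √(-5 + 6)/2 = √1/2 = (½)*1 = ½)
u(v) = -5/v
√(31143 + (t(-4)*(O(5, -5) - 17))*u(7)) = √(31143 + (3*(½ - 17))*(-5/7)) = √(31143 + (3*(-33/2))*(-5*⅐)) = √(31143 - 99/2*(-5/7)) = √(31143 + 495/14) = √(436497/14) = √6110958/14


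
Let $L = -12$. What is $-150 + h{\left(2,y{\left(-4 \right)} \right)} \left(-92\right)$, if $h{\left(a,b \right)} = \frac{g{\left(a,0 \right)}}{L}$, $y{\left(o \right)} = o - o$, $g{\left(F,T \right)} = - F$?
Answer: $- \frac{496}{3} \approx -165.33$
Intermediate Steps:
$y{\left(o \right)} = 0$
$h{\left(a,b \right)} = \frac{a}{12}$ ($h{\left(a,b \right)} = \frac{\left(-1\right) a}{-12} = - a \left(- \frac{1}{12}\right) = \frac{a}{12}$)
$-150 + h{\left(2,y{\left(-4 \right)} \right)} \left(-92\right) = -150 + \frac{1}{12} \cdot 2 \left(-92\right) = -150 + \frac{1}{6} \left(-92\right) = -150 - \frac{46}{3} = - \frac{496}{3}$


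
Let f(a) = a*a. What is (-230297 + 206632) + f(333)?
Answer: 87224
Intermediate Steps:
f(a) = a**2
(-230297 + 206632) + f(333) = (-230297 + 206632) + 333**2 = -23665 + 110889 = 87224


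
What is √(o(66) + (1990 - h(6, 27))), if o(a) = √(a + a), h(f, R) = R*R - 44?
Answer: √(1305 + 2*√33) ≈ 36.283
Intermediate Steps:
h(f, R) = -44 + R² (h(f, R) = R² - 44 = -44 + R²)
o(a) = √2*√a (o(a) = √(2*a) = √2*√a)
√(o(66) + (1990 - h(6, 27))) = √(√2*√66 + (1990 - (-44 + 27²))) = √(2*√33 + (1990 - (-44 + 729))) = √(2*√33 + (1990 - 1*685)) = √(2*√33 + (1990 - 685)) = √(2*√33 + 1305) = √(1305 + 2*√33)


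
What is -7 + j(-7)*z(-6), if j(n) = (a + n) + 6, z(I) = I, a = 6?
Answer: -37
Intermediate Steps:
j(n) = 12 + n (j(n) = (6 + n) + 6 = 12 + n)
-7 + j(-7)*z(-6) = -7 + (12 - 7)*(-6) = -7 + 5*(-6) = -7 - 30 = -37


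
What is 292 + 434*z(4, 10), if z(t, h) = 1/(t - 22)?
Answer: 2411/9 ≈ 267.89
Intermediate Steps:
z(t, h) = 1/(-22 + t)
292 + 434*z(4, 10) = 292 + 434/(-22 + 4) = 292 + 434/(-18) = 292 + 434*(-1/18) = 292 - 217/9 = 2411/9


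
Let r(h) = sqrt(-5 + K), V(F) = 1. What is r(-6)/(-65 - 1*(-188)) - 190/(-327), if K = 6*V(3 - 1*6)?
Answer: 2633/4469 ≈ 0.58917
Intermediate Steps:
K = 6 (K = 6*1 = 6)
r(h) = 1 (r(h) = sqrt(-5 + 6) = sqrt(1) = 1)
r(-6)/(-65 - 1*(-188)) - 190/(-327) = 1/(-65 - 1*(-188)) - 190/(-327) = 1/(-65 + 188) - 190*(-1/327) = 1/123 + 190/327 = 2633/4469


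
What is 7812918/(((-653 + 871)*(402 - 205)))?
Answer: 3906459/21473 ≈ 181.92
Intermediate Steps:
7812918/(((-653 + 871)*(402 - 205))) = 7812918/((218*197)) = 7812918/42946 = 7812918*(1/42946) = 3906459/21473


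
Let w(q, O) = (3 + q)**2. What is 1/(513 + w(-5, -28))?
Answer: 1/517 ≈ 0.0019342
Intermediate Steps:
1/(513 + w(-5, -28)) = 1/(513 + (3 - 5)**2) = 1/(513 + (-2)**2) = 1/(513 + 4) = 1/517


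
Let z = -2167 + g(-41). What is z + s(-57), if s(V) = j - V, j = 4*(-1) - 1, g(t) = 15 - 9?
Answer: -2109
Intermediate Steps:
g(t) = 6
j = -5 (j = -4 - 1 = -5)
z = -2161 (z = -2167 + 6 = -2161)
s(V) = -5 - V
z + s(-57) = -2161 + (-5 - 1*(-57)) = -2161 + (-5 + 57) = -2161 + 52 = -2109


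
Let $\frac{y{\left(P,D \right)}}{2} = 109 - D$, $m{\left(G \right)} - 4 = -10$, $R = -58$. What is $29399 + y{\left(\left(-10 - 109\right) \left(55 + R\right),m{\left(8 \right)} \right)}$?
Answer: $29629$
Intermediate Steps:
$m{\left(G \right)} = -6$ ($m{\left(G \right)} = 4 - 10 = -6$)
$y{\left(P,D \right)} = 218 - 2 D$ ($y{\left(P,D \right)} = 2 \left(109 - D\right) = 218 - 2 D$)
$29399 + y{\left(\left(-10 - 109\right) \left(55 + R\right),m{\left(8 \right)} \right)} = 29399 + \left(218 - -12\right) = 29399 + \left(218 + 12\right) = 29399 + 230 = 29629$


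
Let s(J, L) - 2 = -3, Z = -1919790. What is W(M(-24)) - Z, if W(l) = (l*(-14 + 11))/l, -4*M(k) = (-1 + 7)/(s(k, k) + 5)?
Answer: 1919787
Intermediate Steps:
s(J, L) = -1 (s(J, L) = 2 - 3 = -1)
M(k) = -3/8 (M(k) = -(-1 + 7)/(4*(-1 + 5)) = -3/(2*4) = -1/4*3/2 = -3/8)
W(l) = -3 (W(l) = (l*(-3))/l = (-3*l)/l = -3)
W(M(-24)) - Z = -3 - 1*(-1919790) = -3 + 1919790 = 1919787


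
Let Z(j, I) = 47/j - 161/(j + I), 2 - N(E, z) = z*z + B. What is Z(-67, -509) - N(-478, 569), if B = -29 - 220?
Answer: 12484881635/38592 ≈ 3.2351e+5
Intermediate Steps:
B = -249
N(E, z) = 251 - z² (N(E, z) = 2 - (z*z - 249) = 2 - (z² - 249) = 2 - (-249 + z²) = 2 + (249 - z²) = 251 - z²)
Z(j, I) = -161/(I + j) + 47/j (Z(j, I) = 47/j - 161/(I + j) = -161/(I + j) + 47/j)
Z(-67, -509) - N(-478, 569) = (-114*(-67) + 47*(-509))/((-67)*(-509 - 67)) - (251 - 1*569²) = -1/67*(7638 - 23923)/(-576) - (251 - 1*323761) = -1/67*(-1/576)*(-16285) - (251 - 323761) = -16285/38592 - 1*(-323510) = -16285/38592 + 323510 = 12484881635/38592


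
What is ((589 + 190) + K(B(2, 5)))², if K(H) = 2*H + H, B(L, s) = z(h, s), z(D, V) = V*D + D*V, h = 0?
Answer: 606841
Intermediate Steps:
z(D, V) = 2*D*V (z(D, V) = D*V + D*V = 2*D*V)
B(L, s) = 0 (B(L, s) = 2*0*s = 0)
K(H) = 3*H
((589 + 190) + K(B(2, 5)))² = ((589 + 190) + 3*0)² = (779 + 0)² = 779² = 606841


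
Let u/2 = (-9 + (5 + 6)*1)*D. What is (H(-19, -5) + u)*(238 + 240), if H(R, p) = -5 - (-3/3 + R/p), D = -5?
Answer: -66442/5 ≈ -13288.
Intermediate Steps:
H(R, p) = -4 - R/p (H(R, p) = -5 - (-3*⅓ + R/p) = -5 - (-1 + R/p) = -5 + (1 - R/p) = -4 - R/p)
u = -20 (u = 2*((-9 + (5 + 6)*1)*(-5)) = 2*((-9 + 11*1)*(-5)) = 2*((-9 + 11)*(-5)) = 2*(2*(-5)) = 2*(-10) = -20)
(H(-19, -5) + u)*(238 + 240) = ((-4 - 1*(-19)/(-5)) - 20)*(238 + 240) = ((-4 - 1*(-19)*(-⅕)) - 20)*478 = ((-4 - 19/5) - 20)*478 = (-39/5 - 20)*478 = -139/5*478 = -66442/5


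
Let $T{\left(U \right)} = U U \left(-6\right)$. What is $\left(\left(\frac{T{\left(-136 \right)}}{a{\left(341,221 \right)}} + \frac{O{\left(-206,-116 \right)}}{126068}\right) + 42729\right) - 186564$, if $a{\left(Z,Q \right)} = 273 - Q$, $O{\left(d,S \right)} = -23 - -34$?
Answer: $- \frac{239226510589}{1638884} \approx -1.4597 \cdot 10^{5}$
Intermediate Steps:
$O{\left(d,S \right)} = 11$ ($O{\left(d,S \right)} = -23 + 34 = 11$)
$T{\left(U \right)} = - 6 U^{2}$ ($T{\left(U \right)} = U^{2} \left(-6\right) = - 6 U^{2}$)
$\left(\left(\frac{T{\left(-136 \right)}}{a{\left(341,221 \right)}} + \frac{O{\left(-206,-116 \right)}}{126068}\right) + 42729\right) - 186564 = \left(\left(\frac{\left(-6\right) \left(-136\right)^{2}}{273 - 221} + \frac{11}{126068}\right) + 42729\right) - 186564 = \left(\left(\frac{\left(-6\right) 18496}{273 - 221} + 11 \cdot \frac{1}{126068}\right) + 42729\right) - 186564 = \left(\left(- \frac{110976}{52} + \frac{11}{126068}\right) + 42729\right) - 186564 = \left(\left(\left(-110976\right) \frac{1}{52} + \frac{11}{126068}\right) + 42729\right) - 186564 = \left(\left(- \frac{27744}{13} + \frac{11}{126068}\right) + 42729\right) - 186564 = \left(- \frac{3497630449}{1638884} + 42729\right) - 186564 = \frac{66530243987}{1638884} - 186564 = - \frac{239226510589}{1638884}$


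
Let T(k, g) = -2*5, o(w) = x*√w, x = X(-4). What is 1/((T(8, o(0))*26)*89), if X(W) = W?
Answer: -1/23140 ≈ -4.3215e-5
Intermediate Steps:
x = -4
o(w) = -4*√w
T(k, g) = -10
1/((T(8, o(0))*26)*89) = 1/(-10*26*89) = 1/(-260*89) = 1/(-23140) = -1/23140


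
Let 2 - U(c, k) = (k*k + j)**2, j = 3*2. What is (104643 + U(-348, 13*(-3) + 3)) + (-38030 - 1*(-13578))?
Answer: -1615011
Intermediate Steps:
j = 6
U(c, k) = 2 - (6 + k**2)**2 (U(c, k) = 2 - (k*k + 6)**2 = 2 - (k**2 + 6)**2 = 2 - (6 + k**2)**2)
(104643 + U(-348, 13*(-3) + 3)) + (-38030 - 1*(-13578)) = (104643 + (2 - (6 + (13*(-3) + 3)**2)**2)) + (-38030 - 1*(-13578)) = (104643 + (2 - (6 + (-39 + 3)**2)**2)) + (-38030 + 13578) = (104643 + (2 - (6 + (-36)**2)**2)) - 24452 = (104643 + (2 - (6 + 1296)**2)) - 24452 = (104643 + (2 - 1*1302**2)) - 24452 = (104643 + (2 - 1*1695204)) - 24452 = (104643 + (2 - 1695204)) - 24452 = (104643 - 1695202) - 24452 = -1590559 - 24452 = -1615011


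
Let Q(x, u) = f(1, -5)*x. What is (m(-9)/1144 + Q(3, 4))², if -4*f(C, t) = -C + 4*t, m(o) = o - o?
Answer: 3969/16 ≈ 248.06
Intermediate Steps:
m(o) = 0
f(C, t) = -t + C/4 (f(C, t) = -(-C + 4*t)/4 = -t + C/4)
Q(x, u) = 21*x/4 (Q(x, u) = (-1*(-5) + (¼)*1)*x = (5 + ¼)*x = 21*x/4)
(m(-9)/1144 + Q(3, 4))² = (0/1144 + (21/4)*3)² = (0*(1/1144) + 63/4)² = (0 + 63/4)² = (63/4)² = 3969/16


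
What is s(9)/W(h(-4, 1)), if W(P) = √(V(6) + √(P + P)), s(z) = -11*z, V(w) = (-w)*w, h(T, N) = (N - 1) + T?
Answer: -99*√2/(2*√(-18 + I*√2)) ≈ -0.64569 + 16.462*I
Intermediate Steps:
h(T, N) = -1 + N + T (h(T, N) = (-1 + N) + T = -1 + N + T)
V(w) = -w²
W(P) = √(-36 + √2*√P) (W(P) = √(-1*6² + √(P + P)) = √(-1*36 + √(2*P)) = √(-36 + √2*√P))
s(9)/W(h(-4, 1)) = (-11*9)/(√(-36 + √2*√(-1 + 1 - 4))) = -99/√(-36 + √2*√(-4)) = -99/√(-36 + √2*(2*I)) = -99/√(-36 + 2*I*√2)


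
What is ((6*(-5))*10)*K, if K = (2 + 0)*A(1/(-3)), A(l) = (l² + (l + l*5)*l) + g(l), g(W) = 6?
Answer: -12200/3 ≈ -4066.7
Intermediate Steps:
A(l) = 6 + 7*l² (A(l) = (l² + (l + l*5)*l) + 6 = (l² + (l + 5*l)*l) + 6 = (l² + (6*l)*l) + 6 = (l² + 6*l²) + 6 = 7*l² + 6 = 6 + 7*l²)
K = 122/9 (K = (2 + 0)*(6 + 7*(1/(-3))²) = 2*(6 + 7*(-⅓)²) = 2*(6 + 7*(⅑)) = 2*(6 + 7/9) = 2*(61/9) = 122/9 ≈ 13.556)
((6*(-5))*10)*K = ((6*(-5))*10)*(122/9) = -30*10*(122/9) = -300*122/9 = -12200/3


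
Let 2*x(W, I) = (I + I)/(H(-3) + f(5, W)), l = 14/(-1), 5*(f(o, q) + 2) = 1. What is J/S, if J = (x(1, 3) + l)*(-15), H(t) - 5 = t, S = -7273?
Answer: 15/7273 ≈ 0.0020624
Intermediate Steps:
f(o, q) = -9/5 (f(o, q) = -2 + (⅕)*1 = -2 + ⅕ = -9/5)
l = -14 (l = 14*(-1) = -14)
H(t) = 5 + t
x(W, I) = 5*I (x(W, I) = ((I + I)/((5 - 3) - 9/5))/2 = ((2*I)/(2 - 9/5))/2 = ((2*I)/(⅕))/2 = ((2*I)*5)/2 = (10*I)/2 = 5*I)
J = -15 (J = (5*3 - 14)*(-15) = (15 - 14)*(-15) = 1*(-15) = -15)
J/S = -15/(-7273) = -15*(-1/7273) = 15/7273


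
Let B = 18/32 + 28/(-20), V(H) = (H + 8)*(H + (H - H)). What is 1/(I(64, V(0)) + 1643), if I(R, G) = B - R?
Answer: 80/126253 ≈ 0.00063365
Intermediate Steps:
V(H) = H*(8 + H) (V(H) = (8 + H)*(H + 0) = (8 + H)*H = H*(8 + H))
B = -67/80 (B = 18*(1/32) + 28*(-1/20) = 9/16 - 7/5 = -67/80 ≈ -0.83750)
I(R, G) = -67/80 - R
1/(I(64, V(0)) + 1643) = 1/((-67/80 - 1*64) + 1643) = 1/((-67/80 - 64) + 1643) = 1/(-5187/80 + 1643) = 1/(126253/80) = 80/126253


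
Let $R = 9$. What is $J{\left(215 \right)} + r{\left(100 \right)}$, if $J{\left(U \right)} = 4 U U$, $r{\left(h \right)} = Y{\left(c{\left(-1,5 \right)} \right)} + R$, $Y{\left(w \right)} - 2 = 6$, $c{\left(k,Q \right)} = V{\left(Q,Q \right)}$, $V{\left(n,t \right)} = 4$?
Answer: $184917$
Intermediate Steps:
$c{\left(k,Q \right)} = 4$
$Y{\left(w \right)} = 8$ ($Y{\left(w \right)} = 2 + 6 = 8$)
$r{\left(h \right)} = 17$ ($r{\left(h \right)} = 8 + 9 = 17$)
$J{\left(U \right)} = 4 U^{2}$
$J{\left(215 \right)} + r{\left(100 \right)} = 4 \cdot 215^{2} + 17 = 4 \cdot 46225 + 17 = 184900 + 17 = 184917$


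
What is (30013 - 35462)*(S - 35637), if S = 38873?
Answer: -17632964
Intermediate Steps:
(30013 - 35462)*(S - 35637) = (30013 - 35462)*(38873 - 35637) = -5449*3236 = -17632964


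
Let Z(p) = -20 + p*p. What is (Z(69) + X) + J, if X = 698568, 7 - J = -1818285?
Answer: 2521601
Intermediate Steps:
J = 1818292 (J = 7 - 1*(-1818285) = 7 + 1818285 = 1818292)
Z(p) = -20 + p**2
(Z(69) + X) + J = ((-20 + 69**2) + 698568) + 1818292 = ((-20 + 4761) + 698568) + 1818292 = (4741 + 698568) + 1818292 = 703309 + 1818292 = 2521601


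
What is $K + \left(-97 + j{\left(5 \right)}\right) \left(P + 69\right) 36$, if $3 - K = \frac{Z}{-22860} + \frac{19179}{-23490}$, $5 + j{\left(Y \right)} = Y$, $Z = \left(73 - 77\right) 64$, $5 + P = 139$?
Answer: $- \frac{15664657759}{22098} \approx -7.0887 \cdot 10^{5}$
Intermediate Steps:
$P = 134$ ($P = -5 + 139 = 134$)
$Z = -256$ ($Z = \left(-4\right) 64 = -256$)
$j{\left(Y \right)} = -5 + Y$
$K = \frac{84089}{22098}$ ($K = 3 - \left(- \frac{256}{-22860} + \frac{19179}{-23490}\right) = 3 - \left(\left(-256\right) \left(- \frac{1}{22860}\right) + 19179 \left(- \frac{1}{23490}\right)\right) = 3 - \left(\frac{64}{5715} - \frac{2131}{2610}\right) = 3 - - \frac{17795}{22098} = 3 + \frac{17795}{22098} = \frac{84089}{22098} \approx 3.8053$)
$K + \left(-97 + j{\left(5 \right)}\right) \left(P + 69\right) 36 = \frac{84089}{22098} + \left(-97 + \left(-5 + 5\right)\right) \left(134 + 69\right) 36 = \frac{84089}{22098} + \left(-97 + 0\right) 203 \cdot 36 = \frac{84089}{22098} + \left(-97\right) 203 \cdot 36 = \frac{84089}{22098} - 708876 = - \frac{15664657759}{22098}$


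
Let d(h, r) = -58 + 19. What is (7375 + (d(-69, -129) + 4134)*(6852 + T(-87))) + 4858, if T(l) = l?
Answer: 27714908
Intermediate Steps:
d(h, r) = -39
(7375 + (d(-69, -129) + 4134)*(6852 + T(-87))) + 4858 = (7375 + (-39 + 4134)*(6852 - 87)) + 4858 = (7375 + 4095*6765) + 4858 = (7375 + 27702675) + 4858 = 27710050 + 4858 = 27714908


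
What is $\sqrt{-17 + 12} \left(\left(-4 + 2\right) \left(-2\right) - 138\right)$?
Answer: $- 134 i \sqrt{5} \approx - 299.63 i$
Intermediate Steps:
$\sqrt{-17 + 12} \left(\left(-4 + 2\right) \left(-2\right) - 138\right) = \sqrt{-5} \left(\left(-2\right) \left(-2\right) - 138\right) = i \sqrt{5} \left(4 - 138\right) = i \sqrt{5} \left(-134\right) = - 134 i \sqrt{5}$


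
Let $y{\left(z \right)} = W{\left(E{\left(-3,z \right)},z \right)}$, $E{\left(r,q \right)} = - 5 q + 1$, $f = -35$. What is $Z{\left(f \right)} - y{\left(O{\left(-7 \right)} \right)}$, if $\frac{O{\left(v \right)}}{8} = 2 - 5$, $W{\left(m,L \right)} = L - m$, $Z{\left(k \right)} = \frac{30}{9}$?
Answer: $\frac{445}{3} \approx 148.33$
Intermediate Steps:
$Z{\left(k \right)} = \frac{10}{3}$ ($Z{\left(k \right)} = 30 \cdot \frac{1}{9} = \frac{10}{3}$)
$E{\left(r,q \right)} = 1 - 5 q$
$O{\left(v \right)} = -24$ ($O{\left(v \right)} = 8 \left(2 - 5\right) = 8 \left(-3\right) = -24$)
$y{\left(z \right)} = -1 + 6 z$ ($y{\left(z \right)} = z - \left(1 - 5 z\right) = z + \left(-1 + 5 z\right) = -1 + 6 z$)
$Z{\left(f \right)} - y{\left(O{\left(-7 \right)} \right)} = \frac{10}{3} - \left(-1 + 6 \left(-24\right)\right) = \frac{10}{3} - \left(-1 - 144\right) = \frac{10}{3} - -145 = \frac{10}{3} + 145 = \frac{445}{3}$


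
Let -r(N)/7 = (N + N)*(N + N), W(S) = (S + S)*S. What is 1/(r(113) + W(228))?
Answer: -1/253564 ≈ -3.9438e-6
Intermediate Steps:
W(S) = 2*S² (W(S) = (2*S)*S = 2*S²)
r(N) = -28*N² (r(N) = -7*(N + N)*(N + N) = -7*2*N*2*N = -28*N²)
1/(r(113) + W(228)) = 1/(-28*113² + 2*228²) = 1/(-28*12769 + 2*51984) = 1/(-357532 + 103968) = 1/(-253564) = -1/253564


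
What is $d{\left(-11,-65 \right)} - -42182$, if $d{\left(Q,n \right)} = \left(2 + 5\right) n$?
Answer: $41727$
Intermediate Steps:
$d{\left(Q,n \right)} = 7 n$
$d{\left(-11,-65 \right)} - -42182 = 7 \left(-65\right) - -42182 = -455 + 42182 = 41727$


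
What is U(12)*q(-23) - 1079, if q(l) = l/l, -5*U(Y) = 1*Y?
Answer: -5407/5 ≈ -1081.4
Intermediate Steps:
U(Y) = -Y/5
q(l) = 1
U(12)*q(-23) - 1079 = -⅕*12*1 - 1079 = -12/5*1 - 1079 = -12/5 - 1079 = -5407/5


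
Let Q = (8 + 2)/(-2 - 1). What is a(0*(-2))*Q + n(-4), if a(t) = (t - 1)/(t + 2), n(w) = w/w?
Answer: 8/3 ≈ 2.6667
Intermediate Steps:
n(w) = 1
Q = -10/3 (Q = 10/(-3) = 10*(-⅓) = -10/3 ≈ -3.3333)
a(t) = (-1 + t)/(2 + t)
a(0*(-2))*Q + n(-4) = ((-1 + 0*(-2))/(2 + 0*(-2)))*(-10/3) + 1 = ((-1 + 0)/(2 + 0))*(-10/3) + 1 = (-1/2)*(-10/3) + 1 = ((½)*(-1))*(-10/3) + 1 = -½*(-10/3) + 1 = 5/3 + 1 = 8/3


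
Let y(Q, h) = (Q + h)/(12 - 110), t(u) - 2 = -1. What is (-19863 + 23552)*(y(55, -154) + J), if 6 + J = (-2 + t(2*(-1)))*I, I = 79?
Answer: -4337737/14 ≈ -3.0984e+5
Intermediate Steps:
t(u) = 1 (t(u) = 2 - 1 = 1)
y(Q, h) = -Q/98 - h/98 (y(Q, h) = (Q + h)/(-98) = (Q + h)*(-1/98) = -Q/98 - h/98)
J = -85 (J = -6 + (-2 + 1)*79 = -6 - 1*79 = -6 - 79 = -85)
(-19863 + 23552)*(y(55, -154) + J) = (-19863 + 23552)*((-1/98*55 - 1/98*(-154)) - 85) = 3689*((-55/98 + 11/7) - 85) = 3689*(99/98 - 85) = 3689*(-8231/98) = -4337737/14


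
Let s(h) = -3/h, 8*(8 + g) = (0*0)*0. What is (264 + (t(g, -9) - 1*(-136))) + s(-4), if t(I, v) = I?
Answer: 1571/4 ≈ 392.75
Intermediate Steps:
g = -8 (g = -8 + ((0*0)*0)/8 = -8 + (0*0)/8 = -8 + (⅛)*0 = -8 + 0 = -8)
(264 + (t(g, -9) - 1*(-136))) + s(-4) = (264 + (-8 - 1*(-136))) - 3/(-4) = (264 + (-8 + 136)) - 3*(-¼) = (264 + 128) + ¾ = 392 + ¾ = 1571/4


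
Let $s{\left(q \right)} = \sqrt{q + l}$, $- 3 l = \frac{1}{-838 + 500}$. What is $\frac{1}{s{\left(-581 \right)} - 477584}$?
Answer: $- \frac{25487904}{12172615174943} - \frac{13 i \sqrt{3534798}}{231279688323917} \approx -2.0939 \cdot 10^{-6} - 1.0568 \cdot 10^{-10} i$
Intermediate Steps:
$l = \frac{1}{1014}$ ($l = - \frac{1}{3 \left(-838 + 500\right)} = - \frac{1}{3 \left(-338\right)} = \left(- \frac{1}{3}\right) \left(- \frac{1}{338}\right) = \frac{1}{1014} \approx 0.00098619$)
$s{\left(q \right)} = \sqrt{\frac{1}{1014} + q}$ ($s{\left(q \right)} = \sqrt{q + \frac{1}{1014}} = \sqrt{\frac{1}{1014} + q}$)
$\frac{1}{s{\left(-581 \right)} - 477584} = \frac{1}{\frac{\sqrt{6 + 6084 \left(-581\right)}}{78} - 477584} = \frac{1}{\frac{\sqrt{6 - 3534804}}{78} - 477584} = \frac{1}{\frac{\sqrt{-3534798}}{78} - 477584} = \frac{1}{\frac{i \sqrt{3534798}}{78} - 477584} = \frac{1}{-477584 + \frac{i \sqrt{3534798}}{78}}$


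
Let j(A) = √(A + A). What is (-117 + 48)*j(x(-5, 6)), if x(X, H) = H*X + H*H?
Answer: -138*√3 ≈ -239.02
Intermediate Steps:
x(X, H) = H² + H*X (x(X, H) = H*X + H² = H² + H*X)
j(A) = √2*√A (j(A) = √(2*A) = √2*√A)
(-117 + 48)*j(x(-5, 6)) = (-117 + 48)*(√2*√(6*(6 - 5))) = -69*√2*√(6*1) = -69*√2*√6 = -138*√3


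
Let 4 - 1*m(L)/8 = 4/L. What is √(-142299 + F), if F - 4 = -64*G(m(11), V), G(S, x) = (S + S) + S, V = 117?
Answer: I*√17893535/11 ≈ 384.55*I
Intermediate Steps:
m(L) = 32 - 32/L
G(S, x) = 3*S (G(S, x) = 2*S + S = 3*S)
F = -61396/11 (F = 4 - 192*(32 - 32/11) = 4 - 192*320/11 = 4 - 64*960/11 = 4 - 61440/11 = -61396/11 ≈ -5581.5)
√(-142299 + F) = √(-142299 - 61396/11) = √(-1626685/11) = I*√17893535/11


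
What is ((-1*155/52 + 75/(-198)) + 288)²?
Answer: 238576564249/2944656 ≈ 81020.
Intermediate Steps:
((-1*155/52 + 75/(-198)) + 288)² = ((-155*1/52 + 75*(-1/198)) + 288)² = ((-155/52 - 25/66) + 288)² = (-5765/1716 + 288)² = (488443/1716)² = 238576564249/2944656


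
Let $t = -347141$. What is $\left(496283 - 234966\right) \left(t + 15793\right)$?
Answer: $-86586865316$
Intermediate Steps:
$\left(496283 - 234966\right) \left(t + 15793\right) = \left(496283 - 234966\right) \left(-347141 + 15793\right) = 261317 \left(-331348\right) = -86586865316$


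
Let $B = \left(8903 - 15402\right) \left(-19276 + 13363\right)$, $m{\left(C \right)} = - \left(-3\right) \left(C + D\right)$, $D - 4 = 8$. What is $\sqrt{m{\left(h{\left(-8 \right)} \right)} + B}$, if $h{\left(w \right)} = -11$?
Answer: $\sqrt{38428590} \approx 6199.1$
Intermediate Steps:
$D = 12$ ($D = 4 + 8 = 12$)
$m{\left(C \right)} = 36 + 3 C$ ($m{\left(C \right)} = - \left(-3\right) \left(C + 12\right) = - \left(-3\right) \left(12 + C\right) = - (-36 - 3 C) = 36 + 3 C$)
$B = 38428587$ ($B = \left(-6499\right) \left(-5913\right) = 38428587$)
$\sqrt{m{\left(h{\left(-8 \right)} \right)} + B} = \sqrt{\left(36 + 3 \left(-11\right)\right) + 38428587} = \sqrt{\left(36 - 33\right) + 38428587} = \sqrt{3 + 38428587} = \sqrt{38428590}$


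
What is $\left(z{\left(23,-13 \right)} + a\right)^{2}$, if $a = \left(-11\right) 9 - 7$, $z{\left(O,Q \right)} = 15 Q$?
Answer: $90601$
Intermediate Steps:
$a = -106$ ($a = -99 - 7 = -106$)
$\left(z{\left(23,-13 \right)} + a\right)^{2} = \left(15 \left(-13\right) - 106\right)^{2} = \left(-195 - 106\right)^{2} = \left(-301\right)^{2} = 90601$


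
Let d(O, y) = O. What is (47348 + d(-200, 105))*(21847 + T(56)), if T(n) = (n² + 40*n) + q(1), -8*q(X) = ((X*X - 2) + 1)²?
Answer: 1283510004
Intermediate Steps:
q(X) = -(-1 + X²)²/8 (q(X) = -((X*X - 2) + 1)²/8 = -((X² - 2) + 1)²/8 = -((-2 + X²) + 1)²/8 = -(-1 + X²)²/8)
T(n) = n² + 40*n (T(n) = (n² + 40*n) - (-1 + 1²)²/8 = (n² + 40*n) - (-1 + 1)²/8 = (n² + 40*n) - ⅛*0² = (n² + 40*n) - ⅛*0 = (n² + 40*n) + 0 = n² + 40*n)
(47348 + d(-200, 105))*(21847 + T(56)) = (47348 - 200)*(21847 + 56*(40 + 56)) = 47148*(21847 + 56*96) = 47148*(21847 + 5376) = 47148*27223 = 1283510004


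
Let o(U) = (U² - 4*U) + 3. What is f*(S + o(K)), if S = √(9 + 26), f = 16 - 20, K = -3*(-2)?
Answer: -60 - 4*√35 ≈ -83.664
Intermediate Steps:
K = 6
f = -4
o(U) = 3 + U² - 4*U
S = √35 ≈ 5.9161
f*(S + o(K)) = -4*(√35 + (3 + 6² - 4*6)) = -4*(√35 + (3 + 36 - 24)) = -4*(√35 + 15) = -4*(15 + √35) = -60 - 4*√35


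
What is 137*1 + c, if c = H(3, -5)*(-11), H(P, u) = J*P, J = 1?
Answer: 104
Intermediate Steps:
H(P, u) = P (H(P, u) = 1*P = P)
c = -33 (c = 3*(-11) = -33)
137*1 + c = 137*1 - 33 = 137 - 33 = 104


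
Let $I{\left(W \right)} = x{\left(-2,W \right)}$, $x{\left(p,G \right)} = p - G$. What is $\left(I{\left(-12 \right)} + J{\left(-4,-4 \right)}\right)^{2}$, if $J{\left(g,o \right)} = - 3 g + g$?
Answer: $324$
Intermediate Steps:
$J{\left(g,o \right)} = - 2 g$
$I{\left(W \right)} = -2 - W$
$\left(I{\left(-12 \right)} + J{\left(-4,-4 \right)}\right)^{2} = \left(\left(-2 - -12\right) - -8\right)^{2} = \left(\left(-2 + 12\right) + 8\right)^{2} = \left(10 + 8\right)^{2} = 18^{2} = 324$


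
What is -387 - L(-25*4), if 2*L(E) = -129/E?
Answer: -77529/200 ≈ -387.65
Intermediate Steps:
L(E) = -129/(2*E) (L(E) = (-129/E)/2 = -129/(2*E))
-387 - L(-25*4) = -387 - (-129)/(2*((-25*4))) = -387 - (-129)/(2*(-100)) = -387 - (-129)*(-1)/(2*100) = -387 - 1*129/200 = -387 - 129/200 = -77529/200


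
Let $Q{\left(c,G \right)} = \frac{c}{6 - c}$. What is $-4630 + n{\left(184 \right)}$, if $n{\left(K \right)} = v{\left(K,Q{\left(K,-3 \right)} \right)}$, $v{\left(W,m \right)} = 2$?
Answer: $-4628$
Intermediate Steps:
$n{\left(K \right)} = 2$
$-4630 + n{\left(184 \right)} = -4630 + 2 = -4628$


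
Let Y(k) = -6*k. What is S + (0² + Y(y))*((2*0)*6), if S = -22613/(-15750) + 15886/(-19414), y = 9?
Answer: 94402141/152885250 ≈ 0.61747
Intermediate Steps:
S = 94402141/152885250 (S = -22613*(-1/15750) + 15886*(-1/19414) = 22613/15750 - 7943/9707 = 94402141/152885250 ≈ 0.61747)
S + (0² + Y(y))*((2*0)*6) = 94402141/152885250 + (0² - 6*9)*((2*0)*6) = 94402141/152885250 + (0 - 54)*(0*6) = 94402141/152885250 - 54*0 = 94402141/152885250 + 0 = 94402141/152885250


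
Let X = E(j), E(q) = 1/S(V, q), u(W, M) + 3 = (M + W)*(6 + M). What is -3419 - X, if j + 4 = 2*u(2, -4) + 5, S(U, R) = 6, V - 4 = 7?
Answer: -20515/6 ≈ -3419.2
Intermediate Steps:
V = 11 (V = 4 + 7 = 11)
u(W, M) = -3 + (6 + M)*(M + W) (u(W, M) = -3 + (M + W)*(6 + M) = -3 + (6 + M)*(M + W))
j = -13 (j = -4 + (2*(-3 + (-4)² + 6*(-4) + 6*2 - 4*2) + 5) = -4 + (2*(-3 + 16 - 24 + 12 - 8) + 5) = -4 + (2*(-7) + 5) = -4 + (-14 + 5) = -4 - 9 = -13)
E(q) = ⅙ (E(q) = 1/6 = ⅙)
X = ⅙ ≈ 0.16667
-3419 - X = -3419 - 1*⅙ = -3419 - ⅙ = -20515/6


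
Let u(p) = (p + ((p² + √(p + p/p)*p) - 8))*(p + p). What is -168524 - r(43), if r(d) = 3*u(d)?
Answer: -654596 - 22188*√11 ≈ -7.2819e+5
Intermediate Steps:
u(p) = 2*p*(-8 + p + p² + p*√(1 + p)) (u(p) = (p + ((p² + √(p + 1)*p) - 8))*(2*p) = (p + ((p² + √(1 + p)*p) - 8))*(2*p) = (p + ((p² + p*√(1 + p)) - 8))*(2*p) = (p + (-8 + p² + p*√(1 + p)))*(2*p) = (-8 + p + p² + p*√(1 + p))*(2*p) = 2*p*(-8 + p + p² + p*√(1 + p)))
r(d) = 6*d*(-8 + d + d² + d*√(1 + d)) (r(d) = 3*(2*d*(-8 + d + d² + d*√(1 + d))) = 6*d*(-8 + d + d² + d*√(1 + d)))
-168524 - r(43) = -168524 - 6*43*(-8 + 43 + 43² + 43*√(1 + 43)) = -168524 - 6*43*(-8 + 43 + 1849 + 43*√44) = -168524 - 6*43*(-8 + 43 + 1849 + 43*(2*√11)) = -168524 - 6*43*(-8 + 43 + 1849 + 86*√11) = -168524 - 6*43*(1884 + 86*√11) = -168524 - (486072 + 22188*√11) = -168524 + (-486072 - 22188*√11) = -654596 - 22188*√11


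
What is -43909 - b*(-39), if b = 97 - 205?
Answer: -48121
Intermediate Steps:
b = -108
-43909 - b*(-39) = -43909 - (-108)*(-39) = -43909 - 1*4212 = -43909 - 4212 = -48121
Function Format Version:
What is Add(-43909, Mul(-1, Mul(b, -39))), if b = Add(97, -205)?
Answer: -48121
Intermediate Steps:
b = -108
Add(-43909, Mul(-1, Mul(b, -39))) = Add(-43909, Mul(-1, Mul(-108, -39))) = Add(-43909, Mul(-1, 4212)) = Add(-43909, -4212) = -48121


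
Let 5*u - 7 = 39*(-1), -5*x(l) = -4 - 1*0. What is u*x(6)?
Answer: -128/25 ≈ -5.1200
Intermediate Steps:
x(l) = ⅘ (x(l) = -(-4 - 1*0)/5 = -(-4 + 0)/5 = -⅕*(-4) = ⅘)
u = -32/5 (u = 7/5 + (39*(-1))/5 = 7/5 + (⅕)*(-39) = 7/5 - 39/5 = -32/5 ≈ -6.4000)
u*x(6) = -32/5*⅘ = -128/25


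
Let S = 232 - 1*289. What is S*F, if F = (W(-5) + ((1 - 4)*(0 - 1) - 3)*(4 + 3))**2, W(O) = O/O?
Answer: -57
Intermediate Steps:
W(O) = 1
S = -57 (S = 232 - 289 = -57)
F = 1 (F = (1 + ((1 - 4)*(0 - 1) - 3)*(4 + 3))**2 = (1 + (-3*(-1) - 3)*7)**2 = (1 + (3 - 3)*7)**2 = (1 + 0*7)**2 = (1 + 0)**2 = 1**2 = 1)
S*F = -57*1 = -57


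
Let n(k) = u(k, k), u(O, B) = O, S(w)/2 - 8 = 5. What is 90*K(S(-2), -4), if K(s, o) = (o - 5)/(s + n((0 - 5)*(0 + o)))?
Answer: -405/23 ≈ -17.609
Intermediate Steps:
S(w) = 26 (S(w) = 16 + 2*5 = 16 + 10 = 26)
n(k) = k
K(s, o) = (-5 + o)/(s - 5*o) (K(s, o) = (o - 5)/(s + (0 - 5)*(0 + o)) = (-5 + o)/(s - 5*o))
90*K(S(-2), -4) = 90*((5 - 1*(-4))/(-1*26 + 5*(-4))) = 90*((5 + 4)/(-26 - 20)) = 90*(9/(-46)) = 90*(-1/46*9) = 90*(-9/46) = -405/23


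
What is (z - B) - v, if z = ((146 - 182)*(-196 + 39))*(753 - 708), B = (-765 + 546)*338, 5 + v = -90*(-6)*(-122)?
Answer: 394247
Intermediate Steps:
v = -65885 (v = -5 - 90*(-6)*(-122) = -5 + 540*(-122) = -5 - 65880 = -65885)
B = -74022 (B = -219*338 = -74022)
z = 254340 (z = -36*(-157)*45 = 5652*45 = 254340)
(z - B) - v = (254340 - 1*(-74022)) - 1*(-65885) = (254340 + 74022) + 65885 = 328362 + 65885 = 394247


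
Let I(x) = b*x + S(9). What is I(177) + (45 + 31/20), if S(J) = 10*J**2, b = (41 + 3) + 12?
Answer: 215371/20 ≈ 10769.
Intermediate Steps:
b = 56 (b = 44 + 12 = 56)
I(x) = 810 + 56*x (I(x) = 56*x + 10*9**2 = 56*x + 10*81 = 56*x + 810 = 810 + 56*x)
I(177) + (45 + 31/20) = (810 + 56*177) + (45 + 31/20) = (810 + 9912) + (45 + (1/20)*31) = 10722 + (45 + 31/20) = 10722 + 931/20 = 215371/20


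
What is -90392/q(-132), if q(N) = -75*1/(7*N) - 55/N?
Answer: -20880552/115 ≈ -1.8157e+5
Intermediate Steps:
q(N) = -460/(7*N) (q(N) = -75/(7*N) - 55/N = -460/(7*N))
-90392/q(-132) = -90392/((-460/7/(-132))) = -90392/((-460/7*(-1/132))) = -90392/115/231 = -90392*231/115 = -20880552/115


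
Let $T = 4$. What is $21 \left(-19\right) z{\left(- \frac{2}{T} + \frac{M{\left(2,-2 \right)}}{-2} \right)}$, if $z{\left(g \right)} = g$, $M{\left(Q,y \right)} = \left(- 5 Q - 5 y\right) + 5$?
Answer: $1197$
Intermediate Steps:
$M{\left(Q,y \right)} = 5 - 5 Q - 5 y$
$21 \left(-19\right) z{\left(- \frac{2}{T} + \frac{M{\left(2,-2 \right)}}{-2} \right)} = 21 \left(-19\right) \left(- \frac{2}{4} + \frac{5 - 10 - -10}{-2}\right) = - 399 \left(\left(-2\right) \frac{1}{4} + \left(5 - 10 + 10\right) \left(- \frac{1}{2}\right)\right) = - 399 \left(- \frac{1}{2} + 5 \left(- \frac{1}{2}\right)\right) = - 399 \left(- \frac{1}{2} - \frac{5}{2}\right) = \left(-399\right) \left(-3\right) = 1197$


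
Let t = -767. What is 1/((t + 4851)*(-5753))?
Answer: -1/23495252 ≈ -4.2562e-8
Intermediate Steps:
1/((t + 4851)*(-5753)) = 1/((-767 + 4851)*(-5753)) = -1/5753/4084 = (1/4084)*(-1/5753) = -1/23495252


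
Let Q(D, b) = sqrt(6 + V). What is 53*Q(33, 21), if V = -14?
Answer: 106*I*sqrt(2) ≈ 149.91*I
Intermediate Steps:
Q(D, b) = 2*I*sqrt(2) (Q(D, b) = sqrt(6 - 14) = sqrt(-8) = 2*I*sqrt(2))
53*Q(33, 21) = 53*(2*I*sqrt(2)) = 106*I*sqrt(2)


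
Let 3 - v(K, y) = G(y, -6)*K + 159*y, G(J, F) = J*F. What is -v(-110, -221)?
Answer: -181002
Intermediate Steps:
G(J, F) = F*J
v(K, y) = 3 - 159*y + 6*K*y (v(K, y) = 3 - ((-6*y)*K + 159*y) = 3 - (-6*K*y + 159*y) = 3 - (159*y - 6*K*y) = 3 + (-159*y + 6*K*y) = 3 - 159*y + 6*K*y)
-v(-110, -221) = -(3 - 159*(-221) + 6*(-110)*(-221)) = -(3 + 35139 + 145860) = -1*181002 = -181002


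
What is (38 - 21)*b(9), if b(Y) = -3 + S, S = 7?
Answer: 68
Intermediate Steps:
b(Y) = 4 (b(Y) = -3 + 7 = 4)
(38 - 21)*b(9) = (38 - 21)*4 = 17*4 = 68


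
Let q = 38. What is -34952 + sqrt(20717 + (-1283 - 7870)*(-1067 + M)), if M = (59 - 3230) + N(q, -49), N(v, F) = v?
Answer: -34952 + sqrt(38463317) ≈ -28750.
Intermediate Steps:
M = -3133 (M = (59 - 3230) + 38 = -3171 + 38 = -3133)
-34952 + sqrt(20717 + (-1283 - 7870)*(-1067 + M)) = -34952 + sqrt(20717 + (-1283 - 7870)*(-1067 - 3133)) = -34952 + sqrt(20717 - 9153*(-4200)) = -34952 + sqrt(20717 + 38442600) = -34952 + sqrt(38463317)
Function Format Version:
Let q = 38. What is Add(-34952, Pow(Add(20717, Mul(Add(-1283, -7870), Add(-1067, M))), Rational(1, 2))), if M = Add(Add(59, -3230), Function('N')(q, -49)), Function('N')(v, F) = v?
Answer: Add(-34952, Pow(38463317, Rational(1, 2))) ≈ -28750.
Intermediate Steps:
M = -3133 (M = Add(Add(59, -3230), 38) = Add(-3171, 38) = -3133)
Add(-34952, Pow(Add(20717, Mul(Add(-1283, -7870), Add(-1067, M))), Rational(1, 2))) = Add(-34952, Pow(Add(20717, Mul(Add(-1283, -7870), Add(-1067, -3133))), Rational(1, 2))) = Add(-34952, Pow(Add(20717, Mul(-9153, -4200)), Rational(1, 2))) = Add(-34952, Pow(Add(20717, 38442600), Rational(1, 2))) = Add(-34952, Pow(38463317, Rational(1, 2)))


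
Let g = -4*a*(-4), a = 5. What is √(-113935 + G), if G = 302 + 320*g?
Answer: I*√88033 ≈ 296.7*I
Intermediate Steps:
g = 80 (g = -4*5*(-4) = -20*(-4) = 80)
G = 25902 (G = 302 + 320*80 = 302 + 25600 = 25902)
√(-113935 + G) = √(-113935 + 25902) = √(-88033) = I*√88033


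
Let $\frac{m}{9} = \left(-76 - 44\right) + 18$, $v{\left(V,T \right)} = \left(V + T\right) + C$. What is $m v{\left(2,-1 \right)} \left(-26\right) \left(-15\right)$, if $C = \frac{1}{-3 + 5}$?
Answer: $-537030$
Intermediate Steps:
$C = \frac{1}{2} \approx 0.5$
$v{\left(V,T \right)} = \frac{1}{2} + T + V$ ($v{\left(V,T \right)} = \left(V + T\right) + \frac{1}{2} = \left(T + V\right) + \frac{1}{2} = \frac{1}{2} + T + V$)
$m = -918$ ($m = 9 \left(\left(-76 - 44\right) + 18\right) = 9 \left(-120 + 18\right) = 9 \left(-102\right) = -918$)
$m v{\left(2,-1 \right)} \left(-26\right) \left(-15\right) = - 918 \left(\frac{1}{2} - 1 + 2\right) \left(-26\right) \left(-15\right) = - 918 \cdot \frac{3}{2} \left(-26\right) \left(-15\right) = - 918 \left(\left(-39\right) \left(-15\right)\right) = \left(-918\right) 585 = -537030$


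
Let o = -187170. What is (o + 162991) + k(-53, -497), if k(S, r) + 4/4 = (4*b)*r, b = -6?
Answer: -12252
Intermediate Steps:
k(S, r) = -1 - 24*r (k(S, r) = -1 + (4*(-6))*r = -1 - 24*r)
(o + 162991) + k(-53, -497) = (-187170 + 162991) + (-1 - 24*(-497)) = -24179 + (-1 + 11928) = -24179 + 11927 = -12252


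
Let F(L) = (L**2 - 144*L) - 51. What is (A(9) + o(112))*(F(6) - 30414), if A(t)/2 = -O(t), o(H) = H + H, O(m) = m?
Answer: -6446358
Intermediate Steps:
o(H) = 2*H
F(L) = -51 + L**2 - 144*L
A(t) = -2*t (A(t) = 2*(-t) = -2*t)
(A(9) + o(112))*(F(6) - 30414) = (-2*9 + 2*112)*((-51 + 6**2 - 144*6) - 30414) = (-18 + 224)*((-51 + 36 - 864) - 30414) = 206*(-879 - 30414) = 206*(-31293) = -6446358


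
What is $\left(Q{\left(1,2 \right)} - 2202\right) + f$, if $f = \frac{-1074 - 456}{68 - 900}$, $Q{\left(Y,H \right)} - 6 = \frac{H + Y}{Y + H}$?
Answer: $- \frac{912355}{416} \approx -2193.2$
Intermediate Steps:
$Q{\left(Y,H \right)} = 7$ ($Q{\left(Y,H \right)} = 6 + \frac{H + Y}{Y + H} = 6 + \frac{H + Y}{H + Y} = 6 + 1 = 7$)
$f = \frac{765}{416}$ ($f = - \frac{1530}{-832} = \left(-1530\right) \left(- \frac{1}{832}\right) = \frac{765}{416} \approx 1.8389$)
$\left(Q{\left(1,2 \right)} - 2202\right) + f = \left(7 - 2202\right) + \frac{765}{416} = -2195 + \frac{765}{416} = - \frac{912355}{416}$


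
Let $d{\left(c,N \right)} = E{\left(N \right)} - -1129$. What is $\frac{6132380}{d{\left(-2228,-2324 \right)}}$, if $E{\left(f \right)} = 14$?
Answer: $\frac{6132380}{1143} \approx 5365.2$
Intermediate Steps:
$d{\left(c,N \right)} = 1143$ ($d{\left(c,N \right)} = 14 - -1129 = 14 + 1129 = 1143$)
$\frac{6132380}{d{\left(-2228,-2324 \right)}} = \frac{6132380}{1143}$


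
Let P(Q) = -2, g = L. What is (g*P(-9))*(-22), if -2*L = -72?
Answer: 1584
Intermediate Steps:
L = 36 (L = -½*(-72) = 36)
g = 36
(g*P(-9))*(-22) = (36*(-2))*(-22) = -72*(-22) = 1584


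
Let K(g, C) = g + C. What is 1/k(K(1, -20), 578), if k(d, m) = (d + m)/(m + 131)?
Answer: 709/559 ≈ 1.2683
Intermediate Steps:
K(g, C) = C + g
k(d, m) = (d + m)/(131 + m)
1/k(K(1, -20), 578) = 1/(((-20 + 1) + 578)/(131 + 578)) = 1/((-19 + 578)/709) = 1/((1/709)*559) = 1/(559/709) = 709/559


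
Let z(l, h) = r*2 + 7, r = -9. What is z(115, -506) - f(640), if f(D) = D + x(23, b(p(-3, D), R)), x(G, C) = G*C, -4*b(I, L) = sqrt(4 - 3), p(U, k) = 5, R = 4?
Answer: -2581/4 ≈ -645.25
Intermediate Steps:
b(I, L) = -1/4 (b(I, L) = -sqrt(4 - 3)/4 = -sqrt(1)/4 = -1/4*1 = -1/4)
x(G, C) = C*G
z(l, h) = -11 (z(l, h) = -9*2 + 7 = -18 + 7 = -11)
f(D) = -23/4 + D (f(D) = D - 1/4*23 = D - 23/4 = -23/4 + D)
z(115, -506) - f(640) = -11 - (-23/4 + 640) = -11 - 1*2537/4 = -11 - 2537/4 = -2581/4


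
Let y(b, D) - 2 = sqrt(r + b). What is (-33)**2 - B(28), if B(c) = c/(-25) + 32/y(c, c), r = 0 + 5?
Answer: 791937/725 - 32*sqrt(33)/29 ≈ 1086.0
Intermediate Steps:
r = 5
y(b, D) = 2 + sqrt(5 + b)
B(c) = 32/(2 + sqrt(5 + c)) - c/25 (B(c) = c/(-25) + 32/(2 + sqrt(5 + c)) = c*(-1/25) + 32/(2 + sqrt(5 + c)) = -c/25 + 32/(2 + sqrt(5 + c)) = 32/(2 + sqrt(5 + c)) - c/25)
(-33)**2 - B(28) = (-33)**2 - (32/(2 + sqrt(5 + 28)) - 1/25*28) = 1089 - (32/(2 + sqrt(33)) - 28/25) = 1089 - (-28/25 + 32/(2 + sqrt(33))) = 1089 + (28/25 - 32/(2 + sqrt(33))) = 27253/25 - 32/(2 + sqrt(33))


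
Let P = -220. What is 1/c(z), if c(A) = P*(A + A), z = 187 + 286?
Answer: -1/208120 ≈ -4.8049e-6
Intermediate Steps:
z = 473
c(A) = -440*A (c(A) = -220*(A + A) = -440*A)
1/c(z) = 1/(-440*473) = 1/(-208120) = -1/208120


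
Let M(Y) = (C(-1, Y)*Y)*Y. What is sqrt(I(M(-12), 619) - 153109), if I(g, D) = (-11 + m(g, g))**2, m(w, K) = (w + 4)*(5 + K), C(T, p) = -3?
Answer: 2*sqrt(8348895479) ≈ 1.8274e+5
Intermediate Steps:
M(Y) = -3*Y**2 (M(Y) = (-3*Y)*Y = -3*Y**2)
m(w, K) = (4 + w)*(5 + K)
I(g, D) = (9 + g**2 + 9*g)**2 (I(g, D) = (-11 + (20 + 4*g + 5*g + g*g))**2 = (-11 + (20 + 4*g + 5*g + g**2))**2 = (-11 + (20 + g**2 + 9*g))**2 = (9 + g**2 + 9*g)**2)
sqrt(I(M(-12), 619) - 153109) = sqrt((9 + (-3*(-12)**2)**2 + 9*(-3*(-12)**2))**2 - 153109) = sqrt((9 + (-3*144)**2 + 9*(-3*144))**2 - 153109) = sqrt((9 + (-432)**2 + 9*(-432))**2 - 153109) = sqrt((9 + 186624 - 3888)**2 - 153109) = sqrt(182745**2 - 153109) = sqrt(33395735025 - 153109) = sqrt(33395581916) = 2*sqrt(8348895479)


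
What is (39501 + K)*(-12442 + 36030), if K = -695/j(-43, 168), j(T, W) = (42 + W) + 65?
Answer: 51242948608/55 ≈ 9.3169e+8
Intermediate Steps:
j(T, W) = 107 + W
K = -139/55 (K = -695/(107 + 168) = -695/275 = -695*1/275 = -139/55 ≈ -2.5273)
(39501 + K)*(-12442 + 36030) = (39501 - 139/55)*(-12442 + 36030) = (2172416/55)*23588 = 51242948608/55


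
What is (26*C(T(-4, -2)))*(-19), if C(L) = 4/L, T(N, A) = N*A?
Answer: -247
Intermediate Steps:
T(N, A) = A*N
(26*C(T(-4, -2)))*(-19) = (26*(4/((-2*(-4)))))*(-19) = (26*(4/8))*(-19) = (26*(4*(⅛)))*(-19) = (26*(½))*(-19) = 13*(-19) = -247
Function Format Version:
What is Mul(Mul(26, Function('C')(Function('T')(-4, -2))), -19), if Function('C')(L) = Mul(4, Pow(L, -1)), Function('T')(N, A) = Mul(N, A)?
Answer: -247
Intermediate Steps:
Function('T')(N, A) = Mul(A, N)
Mul(Mul(26, Function('C')(Function('T')(-4, -2))), -19) = Mul(Mul(26, Mul(4, Pow(Mul(-2, -4), -1))), -19) = Mul(Mul(26, Mul(4, Pow(8, -1))), -19) = Mul(Mul(26, Mul(4, Rational(1, 8))), -19) = Mul(Mul(26, Rational(1, 2)), -19) = Mul(13, -19) = -247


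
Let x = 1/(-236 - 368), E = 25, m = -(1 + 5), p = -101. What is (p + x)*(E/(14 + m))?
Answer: -1525125/4832 ≈ -315.63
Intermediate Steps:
m = -6 (m = -1*6 = -6)
x = -1/604 (x = 1/(-604) = -1/604 ≈ -0.0016556)
(p + x)*(E/(14 + m)) = (-101 - 1/604)*(25/(14 - 6)) = -1525125/(604*8) = -61005/604*25/8 = -1525125/4832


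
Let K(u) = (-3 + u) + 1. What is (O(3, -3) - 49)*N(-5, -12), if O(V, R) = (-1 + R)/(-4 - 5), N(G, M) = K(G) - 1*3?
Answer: 4370/9 ≈ 485.56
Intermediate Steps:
K(u) = -2 + u
N(G, M) = -5 + G (N(G, M) = (-2 + G) - 1*3 = (-2 + G) - 3 = -5 + G)
O(V, R) = 1/9 - R/9 (O(V, R) = (-1 + R)/(-9) = (-1 + R)*(-1/9) = 1/9 - R/9)
(O(3, -3) - 49)*N(-5, -12) = ((1/9 - 1/9*(-3)) - 49)*(-5 - 5) = ((1/9 + 1/3) - 49)*(-10) = (4/9 - 49)*(-10) = -437/9*(-10) = 4370/9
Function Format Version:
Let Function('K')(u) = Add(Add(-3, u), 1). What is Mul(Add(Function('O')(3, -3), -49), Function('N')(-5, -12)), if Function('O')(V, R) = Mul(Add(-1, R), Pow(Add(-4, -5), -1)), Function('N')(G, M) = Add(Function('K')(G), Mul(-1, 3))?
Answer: Rational(4370, 9) ≈ 485.56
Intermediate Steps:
Function('K')(u) = Add(-2, u)
Function('N')(G, M) = Add(-5, G) (Function('N')(G, M) = Add(Add(-2, G), Mul(-1, 3)) = Add(Add(-2, G), -3) = Add(-5, G))
Function('O')(V, R) = Add(Rational(1, 9), Mul(Rational(-1, 9), R)) (Function('O')(V, R) = Mul(Add(-1, R), Pow(-9, -1)) = Mul(Add(-1, R), Rational(-1, 9)) = Add(Rational(1, 9), Mul(Rational(-1, 9), R)))
Mul(Add(Function('O')(3, -3), -49), Function('N')(-5, -12)) = Mul(Add(Add(Rational(1, 9), Mul(Rational(-1, 9), -3)), -49), Add(-5, -5)) = Mul(Add(Add(Rational(1, 9), Rational(1, 3)), -49), -10) = Mul(Add(Rational(4, 9), -49), -10) = Mul(Rational(-437, 9), -10) = Rational(4370, 9)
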